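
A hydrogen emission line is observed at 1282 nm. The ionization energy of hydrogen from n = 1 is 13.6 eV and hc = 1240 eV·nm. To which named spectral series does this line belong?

ΔE = 1240/1282 = 0.9672 eV.
This matches 13.6 × (1/3² − 1/5²), so n_f = 3: the Paschen series.

Paschen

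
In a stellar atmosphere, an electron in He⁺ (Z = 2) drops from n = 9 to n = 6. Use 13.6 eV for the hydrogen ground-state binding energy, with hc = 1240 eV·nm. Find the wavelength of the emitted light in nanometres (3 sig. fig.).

1480 nm

For Z = 2 the level energies scale as Z², so the effective Rydberg energy is 13.6 × 4 = 54.40 eV.
ΔE = 54.40 × (1/6² − 1/9²) = 54.40 × 0.01543 = 0.8395 eV.
λ = hc/ΔE = 1240 / 0.8395 = 1480 nm.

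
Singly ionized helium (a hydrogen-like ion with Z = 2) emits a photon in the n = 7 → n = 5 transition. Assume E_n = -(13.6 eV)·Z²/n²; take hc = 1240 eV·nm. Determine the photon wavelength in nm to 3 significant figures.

For Z = 2 the level energies scale as Z², so the effective Rydberg energy is 13.6 × 4 = 54.40 eV.
ΔE = 54.40 × (1/5² − 1/7²) = 54.40 × 0.01959 = 1.066 eV.
λ = hc/ΔE = 1240 / 1.066 = 1160 nm.

1160 nm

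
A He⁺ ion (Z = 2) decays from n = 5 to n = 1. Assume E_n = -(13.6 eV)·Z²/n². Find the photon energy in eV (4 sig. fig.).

52.22 eV

The Bohr energies scale as Z², so for Z = 2: E_n = −54.40/n² eV.
E_5 = −54.40/25 = −2.176 eV and E_1 = −54.40/1 = −54.40 eV.
The photon energy is |E_5 − E_1| = 52.22 eV.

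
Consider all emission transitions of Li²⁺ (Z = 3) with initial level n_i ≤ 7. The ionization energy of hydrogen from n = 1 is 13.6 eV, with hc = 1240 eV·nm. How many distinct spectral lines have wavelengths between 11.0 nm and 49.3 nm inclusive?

5

Enumerate all n_i → n_f pairs with 1 ≤ n_f < n_i ≤ 7 and compute λ = 1240 / [13.6·9·(1/n_f² − 1/n_i²)].
Lines falling in [11.0, 49.3] nm: 3→1 (11.40 nm), 2→1 (13.51 nm), 7→2 (44.12 nm), 6→2 (45.59 nm), 5→2 (48.24 nm).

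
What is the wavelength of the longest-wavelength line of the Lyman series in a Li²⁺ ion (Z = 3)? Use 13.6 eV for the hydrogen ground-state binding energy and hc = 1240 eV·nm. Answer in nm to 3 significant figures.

The Lyman series terminates on n_f = 1; the first line has n_i = 1+1 = 2.
ΔE = 122.4 × (1/1² − 1/2²) = 91.80 eV.
λ = 1240 / 91.80 = 13.5 nm.

13.5 nm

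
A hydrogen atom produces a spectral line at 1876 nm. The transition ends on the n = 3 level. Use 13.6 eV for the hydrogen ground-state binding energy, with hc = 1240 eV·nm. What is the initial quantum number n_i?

n_i = 4

The photon energy is ΔE = hc/λ = 1240 / 1876 = 0.6610 eV.
With Z = 1, ΔE = 13.60 × (1/n_f² − 1/n_i²), so 1/n_f² − 1/n_i² = 0.04860.
With n_f = 3: 1/n_i² = 1/9 − 0.04860 = 0.06251, so n_i ≈ 4.00.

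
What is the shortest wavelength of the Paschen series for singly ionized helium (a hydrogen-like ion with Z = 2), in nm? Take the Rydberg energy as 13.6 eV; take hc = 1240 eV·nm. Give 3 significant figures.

The Paschen series has lower level n_f = 3; the series limit corresponds to n_i → ∞.
ΔE_max = 13.6 × 4 / 3² = 6.044 eV.
λ_min = 1240 / 6.044 = 205 nm.

205 nm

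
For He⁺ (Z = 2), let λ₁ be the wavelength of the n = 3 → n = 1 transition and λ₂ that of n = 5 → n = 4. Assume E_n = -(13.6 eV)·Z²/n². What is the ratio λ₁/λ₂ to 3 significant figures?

0.0253

λ ∝ 1/ΔE ∝ 1/(1/n_f² − 1/n_i²), and the Z² and hc factors cancel in the ratio.
λ₁/λ₂ = (1/4² − 1/5²)/(1/1² − 1/3²) = 0.02250/0.8889 = 0.0253.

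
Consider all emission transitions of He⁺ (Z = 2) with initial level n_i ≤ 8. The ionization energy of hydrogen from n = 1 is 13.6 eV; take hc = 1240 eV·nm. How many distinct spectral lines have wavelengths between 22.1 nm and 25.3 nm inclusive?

5

Enumerate all n_i → n_f pairs with 1 ≤ n_f < n_i ≤ 8 and compute λ = 1240 / [13.6·4·(1/n_f² − 1/n_i²)].
Lines falling in [22.1, 25.3] nm: 8→1 (23.16 nm), 7→1 (23.27 nm), 6→1 (23.45 nm), 5→1 (23.74 nm), 4→1 (24.31 nm).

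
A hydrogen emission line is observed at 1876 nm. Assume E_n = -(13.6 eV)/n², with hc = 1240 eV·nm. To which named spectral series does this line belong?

Paschen

ΔE = 1240/1876 = 0.6610 eV.
This matches 13.6 × (1/3² − 1/4²), so n_f = 3: the Paschen series.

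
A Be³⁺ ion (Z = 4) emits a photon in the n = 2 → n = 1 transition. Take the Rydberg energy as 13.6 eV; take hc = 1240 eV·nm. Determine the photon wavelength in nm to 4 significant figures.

7.598 nm

For Z = 4 the level energies scale as Z², so the effective Rydberg energy is 13.6 × 16 = 217.6 eV.
ΔE = 217.6 × (1/1² − 1/2²) = 217.6 × 0.7500 = 163.2 eV.
λ = hc/ΔE = 1240 / 163.2 = 7.598 nm.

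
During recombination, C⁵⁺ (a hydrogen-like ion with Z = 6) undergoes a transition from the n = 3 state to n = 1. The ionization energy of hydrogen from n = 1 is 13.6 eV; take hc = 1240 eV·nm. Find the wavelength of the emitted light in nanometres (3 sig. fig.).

2.85 nm

For Z = 6 the level energies scale as Z², so the effective Rydberg energy is 13.6 × 36 = 489.6 eV.
ΔE = 489.6 × (1/1² − 1/3²) = 489.6 × 0.8889 = 435.2 eV.
λ = hc/ΔE = 1240 / 435.2 = 2.85 nm.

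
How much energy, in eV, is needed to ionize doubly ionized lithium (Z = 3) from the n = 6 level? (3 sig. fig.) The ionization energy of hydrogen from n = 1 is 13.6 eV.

3.40 eV

E_n = −13.6 Z²/n² = −122.4/n² eV for Z = 3.
E_6 = −122.4/36 = −3.40 eV, so ionization (to E = 0) requires 3.40 eV.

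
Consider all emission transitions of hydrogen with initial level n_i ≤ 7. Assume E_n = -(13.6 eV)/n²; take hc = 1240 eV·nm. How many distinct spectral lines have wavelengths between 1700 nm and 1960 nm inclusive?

Enumerate all n_i → n_f pairs with 1 ≤ n_f < n_i ≤ 7 and compute λ = 1240 / [13.6·1·(1/n_f² − 1/n_i²)].
Lines falling in [1700, 1960] nm: 4→3 (1876 nm).

1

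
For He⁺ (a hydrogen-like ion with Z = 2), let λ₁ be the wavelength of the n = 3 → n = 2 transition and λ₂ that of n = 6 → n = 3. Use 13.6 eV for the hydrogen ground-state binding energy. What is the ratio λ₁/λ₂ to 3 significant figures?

0.600

λ ∝ 1/ΔE ∝ 1/(1/n_f² − 1/n_i²), and the Z² and hc factors cancel in the ratio.
λ₁/λ₂ = (1/3² − 1/6²)/(1/2² − 1/3²) = 0.08333/0.1389 = 0.600.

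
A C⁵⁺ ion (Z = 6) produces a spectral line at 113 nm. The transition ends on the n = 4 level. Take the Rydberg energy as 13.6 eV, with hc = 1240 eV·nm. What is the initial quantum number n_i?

n_i = 5

The photon energy is ΔE = hc/λ = 1240 / 113 = 10.97 eV.
With Z = 6, ΔE = 489.6 × (1/n_f² − 1/n_i²), so 1/n_f² − 1/n_i² = 0.02241.
With n_f = 4: 1/n_i² = 1/16 − 0.02241 = 0.04009, so n_i ≈ 4.99.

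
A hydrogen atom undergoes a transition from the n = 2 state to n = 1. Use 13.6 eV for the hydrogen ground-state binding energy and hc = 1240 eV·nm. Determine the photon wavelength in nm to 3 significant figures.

122 nm

ΔE = 13.60 × (1/1² − 1/2²) = 13.60 × 0.7500 = 10.20 eV.
λ = hc/ΔE = 1240 / 10.20 = 122 nm.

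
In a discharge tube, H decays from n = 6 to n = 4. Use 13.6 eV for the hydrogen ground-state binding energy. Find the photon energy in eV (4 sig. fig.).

E_6 = −13.60/36 = −0.3778 eV and E_4 = −13.60/16 = −0.8500 eV.
The photon energy is |E_6 − E_4| = 0.4722 eV.

0.4722 eV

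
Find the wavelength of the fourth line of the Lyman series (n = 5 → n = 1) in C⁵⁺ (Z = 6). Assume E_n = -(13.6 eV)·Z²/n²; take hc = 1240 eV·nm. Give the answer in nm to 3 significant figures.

The Lyman series terminates on n_f = 1; the fourth line has n_i = 1+4 = 5.
ΔE = 489.6 × (1/1² − 1/5²) = 470.0 eV.
λ = 1240 / 470.0 = 2.64 nm.

2.64 nm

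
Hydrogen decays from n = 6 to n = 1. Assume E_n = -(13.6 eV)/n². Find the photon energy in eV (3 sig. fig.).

E_6 = −13.60/36 = −0.3778 eV and E_1 = −13.60/1 = −13.60 eV.
The photon energy is |E_6 − E_1| = 13.2 eV.

13.2 eV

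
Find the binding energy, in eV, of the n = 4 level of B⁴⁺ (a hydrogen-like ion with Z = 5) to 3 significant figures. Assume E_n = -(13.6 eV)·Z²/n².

21.3 eV

E_n = −13.6 Z²/n² = −340.0/n² eV for Z = 5.
E_4 = −340.0/16 = −21.3 eV, so ionization (to E = 0) requires 21.3 eV.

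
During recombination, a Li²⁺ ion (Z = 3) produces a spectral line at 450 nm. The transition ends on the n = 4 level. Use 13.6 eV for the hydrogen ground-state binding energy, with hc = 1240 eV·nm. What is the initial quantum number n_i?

n_i = 5

The photon energy is ΔE = hc/λ = 1240 / 450 = 2.756 eV.
With Z = 3, ΔE = 122.4 × (1/n_f² − 1/n_i²), so 1/n_f² − 1/n_i² = 0.02251.
With n_f = 4: 1/n_i² = 1/16 − 0.02251 = 0.03999, so n_i ≈ 5.00.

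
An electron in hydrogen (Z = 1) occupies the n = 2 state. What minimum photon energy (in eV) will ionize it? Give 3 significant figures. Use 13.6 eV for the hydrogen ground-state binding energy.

3.40 eV

E_2 = −13.60/4 = −3.40 eV, so ionization (to E = 0) requires 3.40 eV.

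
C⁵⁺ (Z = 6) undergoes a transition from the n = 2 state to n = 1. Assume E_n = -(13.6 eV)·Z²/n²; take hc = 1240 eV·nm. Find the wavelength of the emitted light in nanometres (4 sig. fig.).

For Z = 6 the level energies scale as Z², so the effective Rydberg energy is 13.6 × 36 = 489.6 eV.
ΔE = 489.6 × (1/1² − 1/2²) = 489.6 × 0.7500 = 367.2 eV.
λ = hc/ΔE = 1240 / 367.2 = 3.377 nm.

3.377 nm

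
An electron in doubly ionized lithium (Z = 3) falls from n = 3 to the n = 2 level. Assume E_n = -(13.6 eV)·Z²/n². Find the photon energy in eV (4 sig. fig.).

17.00 eV

The Bohr energies scale as Z², so for Z = 3: E_n = −122.4/n² eV.
E_3 = −122.4/9 = −13.60 eV and E_2 = −122.4/4 = −30.60 eV.
The photon energy is |E_3 − E_2| = 17.00 eV.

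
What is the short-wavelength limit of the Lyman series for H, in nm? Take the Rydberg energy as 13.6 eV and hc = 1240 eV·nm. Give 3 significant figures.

91.2 nm

The Lyman series has lower level n_f = 1; the series limit corresponds to n_i → ∞.
ΔE_max = 13.6 × 1 / 1² = 13.60 eV.
λ_min = 1240 / 13.60 = 91.2 nm.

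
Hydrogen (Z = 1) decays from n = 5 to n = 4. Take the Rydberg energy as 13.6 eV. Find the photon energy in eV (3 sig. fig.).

E_5 = −13.60/25 = −0.5440 eV and E_4 = −13.60/16 = −0.8500 eV.
The photon energy is |E_5 − E_4| = 0.306 eV.

0.306 eV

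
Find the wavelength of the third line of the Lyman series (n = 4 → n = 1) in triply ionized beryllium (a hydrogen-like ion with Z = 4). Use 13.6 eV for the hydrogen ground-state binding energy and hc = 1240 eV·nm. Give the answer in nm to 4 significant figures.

6.078 nm

The Lyman series terminates on n_f = 1; the third line has n_i = 1+3 = 4.
ΔE = 217.6 × (1/1² − 1/4²) = 204.0 eV.
λ = 1240 / 204.0 = 6.078 nm.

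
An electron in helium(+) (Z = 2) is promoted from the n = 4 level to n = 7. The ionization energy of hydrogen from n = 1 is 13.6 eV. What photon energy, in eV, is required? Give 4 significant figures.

2.290 eV

The Bohr energies scale as Z², so for Z = 2: E_n = −54.40/n² eV.
E_7 = −54.40/49 = −1.110 eV and E_4 = −54.40/16 = −3.400 eV.
The photon energy is |E_7 − E_4| = 2.290 eV.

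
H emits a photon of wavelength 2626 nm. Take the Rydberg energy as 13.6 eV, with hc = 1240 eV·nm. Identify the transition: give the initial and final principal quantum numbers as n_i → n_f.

The photon energy is ΔE = hc/λ = 1240 / 2626 = 0.4722 eV.
With Z = 1, ΔE = 13.60 × (1/n_f² − 1/n_i²), so 1/n_f² − 1/n_i² = 0.03472.
Trying n_f = 4 gives 1/n_i² = 0.02778, i.e. n_i ≈ 6; this pair matches.

n_i = 6, n_f = 4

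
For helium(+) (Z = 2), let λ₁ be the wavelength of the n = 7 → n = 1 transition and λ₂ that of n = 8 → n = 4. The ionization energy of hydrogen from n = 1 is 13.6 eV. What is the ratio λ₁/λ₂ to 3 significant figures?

λ ∝ 1/ΔE ∝ 1/(1/n_f² − 1/n_i²), and the Z² and hc factors cancel in the ratio.
λ₁/λ₂ = (1/4² − 1/8²)/(1/1² − 1/7²) = 0.04688/0.9796 = 0.0479.

0.0479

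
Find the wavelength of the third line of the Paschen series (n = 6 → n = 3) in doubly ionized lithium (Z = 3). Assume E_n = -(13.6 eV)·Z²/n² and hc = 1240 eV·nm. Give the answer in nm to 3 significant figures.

122 nm

The Paschen series terminates on n_f = 3; the third line has n_i = 3+3 = 6.
ΔE = 122.4 × (1/3² − 1/6²) = 10.20 eV.
λ = 1240 / 10.20 = 122 nm.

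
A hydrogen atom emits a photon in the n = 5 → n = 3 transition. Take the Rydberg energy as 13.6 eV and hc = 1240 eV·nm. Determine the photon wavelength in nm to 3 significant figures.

1280 nm

ΔE = 13.60 × (1/3² − 1/5²) = 13.60 × 0.07111 = 0.9671 eV.
λ = hc/ΔE = 1240 / 0.9671 = 1280 nm.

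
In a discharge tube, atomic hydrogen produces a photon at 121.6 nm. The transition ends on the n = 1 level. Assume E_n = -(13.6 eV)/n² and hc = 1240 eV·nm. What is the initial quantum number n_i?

n_i = 2

The photon energy is ΔE = hc/λ = 1240 / 121.6 = 10.20 eV.
With Z = 1, ΔE = 13.60 × (1/n_f² − 1/n_i²), so 1/n_f² − 1/n_i² = 0.7498.
With n_f = 1: 1/n_i² = 1/1 − 0.7498 = 0.2502, so n_i ≈ 2.00.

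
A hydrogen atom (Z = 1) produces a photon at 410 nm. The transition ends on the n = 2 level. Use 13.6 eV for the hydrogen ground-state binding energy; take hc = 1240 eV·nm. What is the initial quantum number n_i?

n_i = 6

The photon energy is ΔE = hc/λ = 1240 / 410 = 3.024 eV.
With Z = 1, ΔE = 13.60 × (1/n_f² − 1/n_i²), so 1/n_f² − 1/n_i² = 0.2224.
With n_f = 2: 1/n_i² = 1/4 − 0.2224 = 0.02762, so n_i ≈ 6.02.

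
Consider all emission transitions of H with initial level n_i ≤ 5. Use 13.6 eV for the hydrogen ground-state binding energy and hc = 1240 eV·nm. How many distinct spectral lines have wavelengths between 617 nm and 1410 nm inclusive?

Enumerate all n_i → n_f pairs with 1 ≤ n_f < n_i ≤ 5 and compute λ = 1240 / [13.6·1·(1/n_f² − 1/n_i²)].
Lines falling in [617, 1410] nm: 3→2 (656.5 nm), 5→3 (1282 nm).

2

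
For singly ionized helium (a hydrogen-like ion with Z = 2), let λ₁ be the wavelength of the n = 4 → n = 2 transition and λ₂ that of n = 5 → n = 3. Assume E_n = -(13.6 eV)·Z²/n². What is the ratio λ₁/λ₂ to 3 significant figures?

λ ∝ 1/ΔE ∝ 1/(1/n_f² − 1/n_i²), and the Z² and hc factors cancel in the ratio.
λ₁/λ₂ = (1/3² − 1/5²)/(1/2² − 1/4²) = 0.07111/0.1875 = 0.379.

0.379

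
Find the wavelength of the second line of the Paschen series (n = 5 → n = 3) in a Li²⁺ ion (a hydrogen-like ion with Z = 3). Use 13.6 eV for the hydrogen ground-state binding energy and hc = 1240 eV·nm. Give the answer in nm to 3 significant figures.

142 nm

The Paschen series terminates on n_f = 3; the second line has n_i = 3+2 = 5.
ΔE = 122.4 × (1/3² − 1/5²) = 8.704 eV.
λ = 1240 / 8.704 = 142 nm.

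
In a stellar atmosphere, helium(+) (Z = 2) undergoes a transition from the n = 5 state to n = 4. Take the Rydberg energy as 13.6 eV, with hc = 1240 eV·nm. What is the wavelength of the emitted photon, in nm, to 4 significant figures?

1013 nm

For Z = 2 the level energies scale as Z², so the effective Rydberg energy is 13.6 × 4 = 54.40 eV.
ΔE = 54.40 × (1/4² − 1/5²) = 54.40 × 0.02250 = 1.224 eV.
λ = hc/ΔE = 1240 / 1.224 = 1013 nm.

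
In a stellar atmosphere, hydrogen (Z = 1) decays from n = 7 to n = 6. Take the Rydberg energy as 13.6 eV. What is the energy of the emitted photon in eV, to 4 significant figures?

0.1002 eV

E_7 = −13.60/49 = −0.2776 eV and E_6 = −13.60/36 = −0.3778 eV.
The photon energy is |E_7 − E_6| = 0.1002 eV.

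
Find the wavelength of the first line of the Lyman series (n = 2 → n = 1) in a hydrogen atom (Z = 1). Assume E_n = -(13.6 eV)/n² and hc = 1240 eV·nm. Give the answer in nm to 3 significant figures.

The Lyman series terminates on n_f = 1; the first line has n_i = 1+1 = 2.
ΔE = 13.60 × (1/1² − 1/2²) = 10.20 eV.
λ = 1240 / 10.20 = 122 nm.

122 nm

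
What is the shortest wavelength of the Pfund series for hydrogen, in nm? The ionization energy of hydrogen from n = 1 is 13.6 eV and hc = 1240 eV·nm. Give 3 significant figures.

The Pfund series has lower level n_f = 5; the series limit corresponds to n_i → ∞.
ΔE_max = 13.6 × 1 / 5² = 0.5440 eV.
λ_min = 1240 / 0.5440 = 2280 nm.

2280 nm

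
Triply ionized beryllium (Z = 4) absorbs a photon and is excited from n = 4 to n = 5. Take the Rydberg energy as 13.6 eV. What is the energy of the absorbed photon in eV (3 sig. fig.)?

4.90 eV

The Bohr energies scale as Z², so for Z = 4: E_n = −217.6/n² eV.
E_5 = −217.6/25 = −8.704 eV and E_4 = −217.6/16 = −13.60 eV.
The photon energy is |E_5 − E_4| = 4.90 eV.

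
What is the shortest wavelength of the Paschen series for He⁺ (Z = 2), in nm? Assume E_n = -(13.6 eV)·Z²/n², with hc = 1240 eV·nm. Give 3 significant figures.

The Paschen series has lower level n_f = 3; the series limit corresponds to n_i → ∞.
ΔE_max = 13.6 × 4 / 3² = 6.044 eV.
λ_min = 1240 / 6.044 = 205 nm.

205 nm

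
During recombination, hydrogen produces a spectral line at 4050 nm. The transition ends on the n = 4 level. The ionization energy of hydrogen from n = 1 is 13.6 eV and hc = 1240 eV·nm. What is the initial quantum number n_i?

The photon energy is ΔE = hc/λ = 1240 / 4050 = 0.3062 eV.
With Z = 1, ΔE = 13.60 × (1/n_f² − 1/n_i²), so 1/n_f² − 1/n_i² = 0.02251.
With n_f = 4: 1/n_i² = 1/16 − 0.02251 = 0.03999, so n_i ≈ 5.00.

n_i = 5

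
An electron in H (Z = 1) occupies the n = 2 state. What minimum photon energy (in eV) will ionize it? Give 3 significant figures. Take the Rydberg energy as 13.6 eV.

E_2 = −13.60/4 = −3.40 eV, so ionization (to E = 0) requires 3.40 eV.

3.40 eV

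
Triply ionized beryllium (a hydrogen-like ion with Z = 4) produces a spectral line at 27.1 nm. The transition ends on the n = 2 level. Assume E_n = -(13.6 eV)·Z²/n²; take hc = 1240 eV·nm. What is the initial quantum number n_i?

The photon energy is ΔE = hc/λ = 1240 / 27.1 = 45.76 eV.
With Z = 4, ΔE = 217.6 × (1/n_f² − 1/n_i²), so 1/n_f² − 1/n_i² = 0.2103.
With n_f = 2: 1/n_i² = 1/4 − 0.2103 = 0.03972, so n_i ≈ 5.02.

n_i = 5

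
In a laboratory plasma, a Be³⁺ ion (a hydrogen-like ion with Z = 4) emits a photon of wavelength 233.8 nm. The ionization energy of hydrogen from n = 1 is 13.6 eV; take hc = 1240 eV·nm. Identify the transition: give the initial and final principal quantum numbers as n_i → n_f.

n_i = 8, n_f = 5

The photon energy is ΔE = hc/λ = 1240 / 233.8 = 5.304 eV.
With Z = 4, ΔE = 217.6 × (1/n_f² − 1/n_i²), so 1/n_f² − 1/n_i² = 0.02437.
Trying n_f = 5 gives 1/n_i² = 0.01563, i.e. n_i ≈ 8; this pair matches.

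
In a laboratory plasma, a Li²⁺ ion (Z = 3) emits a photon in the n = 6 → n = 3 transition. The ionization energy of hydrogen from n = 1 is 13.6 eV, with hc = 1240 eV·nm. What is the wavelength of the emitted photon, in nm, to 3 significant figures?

For Z = 3 the level energies scale as Z², so the effective Rydberg energy is 13.6 × 9 = 122.4 eV.
ΔE = 122.4 × (1/3² − 1/6²) = 122.4 × 0.08333 = 10.20 eV.
λ = hc/ΔE = 1240 / 10.20 = 122 nm.

122 nm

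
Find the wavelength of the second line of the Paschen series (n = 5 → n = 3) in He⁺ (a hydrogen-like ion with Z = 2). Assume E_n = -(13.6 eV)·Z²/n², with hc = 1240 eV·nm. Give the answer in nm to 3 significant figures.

The Paschen series terminates on n_f = 3; the second line has n_i = 3+2 = 5.
ΔE = 54.40 × (1/3² − 1/5²) = 3.868 eV.
λ = 1240 / 3.868 = 321 nm.

321 nm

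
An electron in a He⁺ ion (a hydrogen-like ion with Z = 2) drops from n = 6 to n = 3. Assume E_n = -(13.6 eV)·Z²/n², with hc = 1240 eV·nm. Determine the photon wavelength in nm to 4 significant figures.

For Z = 2 the level energies scale as Z², so the effective Rydberg energy is 13.6 × 4 = 54.40 eV.
ΔE = 54.40 × (1/3² − 1/6²) = 54.40 × 0.08333 = 4.533 eV.
λ = hc/ΔE = 1240 / 4.533 = 273.5 nm.

273.5 nm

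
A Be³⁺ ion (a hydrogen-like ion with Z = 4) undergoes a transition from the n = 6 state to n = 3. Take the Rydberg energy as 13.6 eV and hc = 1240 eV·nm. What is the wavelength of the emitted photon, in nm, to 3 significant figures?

For Z = 4 the level energies scale as Z², so the effective Rydberg energy is 13.6 × 16 = 217.6 eV.
ΔE = 217.6 × (1/3² − 1/6²) = 217.6 × 0.08333 = 18.13 eV.
λ = hc/ΔE = 1240 / 18.13 = 68.4 nm.

68.4 nm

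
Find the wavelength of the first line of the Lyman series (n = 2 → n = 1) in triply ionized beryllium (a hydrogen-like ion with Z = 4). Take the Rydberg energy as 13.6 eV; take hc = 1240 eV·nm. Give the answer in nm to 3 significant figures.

7.60 nm

The Lyman series terminates on n_f = 1; the first line has n_i = 1+1 = 2.
ΔE = 217.6 × (1/1² − 1/2²) = 163.2 eV.
λ = 1240 / 163.2 = 7.60 nm.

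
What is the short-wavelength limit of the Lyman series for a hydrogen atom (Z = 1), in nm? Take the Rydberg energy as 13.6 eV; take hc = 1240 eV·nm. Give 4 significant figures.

The Lyman series has lower level n_f = 1; the series limit corresponds to n_i → ∞.
ΔE_max = 13.6 × 1 / 1² = 13.60 eV.
λ_min = 1240 / 13.60 = 91.18 nm.

91.18 nm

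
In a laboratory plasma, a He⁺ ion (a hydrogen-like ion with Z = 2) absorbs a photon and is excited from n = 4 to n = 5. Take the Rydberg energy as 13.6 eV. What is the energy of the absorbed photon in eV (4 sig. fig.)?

1.224 eV

The Bohr energies scale as Z², so for Z = 2: E_n = −54.40/n² eV.
E_5 = −54.40/25 = −2.176 eV and E_4 = −54.40/16 = −3.400 eV.
The photon energy is |E_5 − E_4| = 1.224 eV.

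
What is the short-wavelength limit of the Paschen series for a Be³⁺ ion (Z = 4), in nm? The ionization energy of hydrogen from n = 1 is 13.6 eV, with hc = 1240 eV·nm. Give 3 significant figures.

51.3 nm

The Paschen series has lower level n_f = 3; the series limit corresponds to n_i → ∞.
ΔE_max = 13.6 × 16 / 3² = 24.18 eV.
λ_min = 1240 / 24.18 = 51.3 nm.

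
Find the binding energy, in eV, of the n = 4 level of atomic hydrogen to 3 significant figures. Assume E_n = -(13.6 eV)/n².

E_4 = −13.60/16 = −0.850 eV, so ionization (to E = 0) requires 0.850 eV.

0.850 eV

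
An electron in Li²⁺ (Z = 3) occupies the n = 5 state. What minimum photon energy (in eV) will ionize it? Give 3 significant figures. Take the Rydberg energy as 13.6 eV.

4.90 eV

E_n = −13.6 Z²/n² = −122.4/n² eV for Z = 3.
E_5 = −122.4/25 = −4.90 eV, so ionization (to E = 0) requires 4.90 eV.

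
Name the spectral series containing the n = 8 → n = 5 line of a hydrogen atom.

The series is set by the lower level: n_f = 5 is the Pfund series.

Pfund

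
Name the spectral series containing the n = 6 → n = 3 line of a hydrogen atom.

Paschen

The series is set by the lower level: n_f = 3 is the Paschen series.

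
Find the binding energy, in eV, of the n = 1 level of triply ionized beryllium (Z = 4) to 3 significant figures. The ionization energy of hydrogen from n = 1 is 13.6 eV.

E_n = −13.6 Z²/n² = −217.6/n² eV for Z = 4.
E_1 = −217.6/1 = −218 eV, so ionization (to E = 0) requires 218 eV.

218 eV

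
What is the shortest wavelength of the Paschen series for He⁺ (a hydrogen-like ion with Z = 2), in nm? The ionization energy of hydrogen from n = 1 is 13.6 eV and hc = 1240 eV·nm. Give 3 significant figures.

205 nm

The Paschen series has lower level n_f = 3; the series limit corresponds to n_i → ∞.
ΔE_max = 13.6 × 4 / 3² = 6.044 eV.
λ_min = 1240 / 6.044 = 205 nm.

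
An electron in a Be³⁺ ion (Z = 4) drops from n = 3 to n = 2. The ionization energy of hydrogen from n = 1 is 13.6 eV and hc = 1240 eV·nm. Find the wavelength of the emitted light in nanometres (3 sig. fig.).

41.0 nm

For Z = 4 the level energies scale as Z², so the effective Rydberg energy is 13.6 × 16 = 217.6 eV.
ΔE = 217.6 × (1/2² − 1/3²) = 217.6 × 0.1389 = 30.22 eV.
λ = hc/ΔE = 1240 / 30.22 = 41.0 nm.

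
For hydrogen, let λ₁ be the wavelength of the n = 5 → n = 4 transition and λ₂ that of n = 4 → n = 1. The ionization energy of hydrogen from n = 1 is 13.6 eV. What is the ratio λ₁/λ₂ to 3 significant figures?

41.7

λ ∝ 1/ΔE ∝ 1/(1/n_f² − 1/n_i²), and the Z² and hc factors cancel in the ratio.
λ₁/λ₂ = (1/1² − 1/4²)/(1/4² − 1/5²) = 0.9375/0.02250 = 41.7.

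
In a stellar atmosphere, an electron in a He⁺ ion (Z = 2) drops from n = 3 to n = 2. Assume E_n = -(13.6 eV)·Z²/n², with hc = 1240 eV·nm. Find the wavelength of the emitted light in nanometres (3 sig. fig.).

164 nm

For Z = 2 the level energies scale as Z², so the effective Rydberg energy is 13.6 × 4 = 54.40 eV.
ΔE = 54.40 × (1/2² − 1/3²) = 54.40 × 0.1389 = 7.556 eV.
λ = hc/ΔE = 1240 / 7.556 = 164 nm.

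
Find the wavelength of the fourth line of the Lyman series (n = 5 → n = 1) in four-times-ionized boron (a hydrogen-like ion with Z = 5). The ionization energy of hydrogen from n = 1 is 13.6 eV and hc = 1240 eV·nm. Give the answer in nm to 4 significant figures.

3.799 nm

The Lyman series terminates on n_f = 1; the fourth line has n_i = 1+4 = 5.
ΔE = 340.0 × (1/1² − 1/5²) = 326.4 eV.
λ = 1240 / 326.4 = 3.799 nm.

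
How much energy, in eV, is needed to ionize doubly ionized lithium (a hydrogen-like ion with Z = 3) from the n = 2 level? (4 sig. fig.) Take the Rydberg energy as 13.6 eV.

30.60 eV

E_n = −13.6 Z²/n² = −122.4/n² eV for Z = 3.
E_2 = −122.4/4 = −30.60 eV, so ionization (to E = 0) requires 30.60 eV.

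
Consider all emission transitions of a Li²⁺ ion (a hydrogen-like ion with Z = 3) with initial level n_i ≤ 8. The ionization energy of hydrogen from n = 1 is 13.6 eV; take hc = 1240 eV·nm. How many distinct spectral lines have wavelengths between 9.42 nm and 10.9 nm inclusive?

5

Enumerate all n_i → n_f pairs with 1 ≤ n_f < n_i ≤ 8 and compute λ = 1240 / [13.6·9·(1/n_f² − 1/n_i²)].
Lines falling in [9.42, 10.9] nm: 8→1 (10.29 nm), 7→1 (10.34 nm), 6→1 (10.42 nm), 5→1 (10.55 nm), 4→1 (10.81 nm).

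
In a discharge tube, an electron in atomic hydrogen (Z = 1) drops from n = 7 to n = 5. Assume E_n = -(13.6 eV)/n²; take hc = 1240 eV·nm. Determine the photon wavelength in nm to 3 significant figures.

4650 nm

ΔE = 13.60 × (1/5² − 1/7²) = 13.60 × 0.01959 = 0.2664 eV.
λ = hc/ΔE = 1240 / 0.2664 = 4650 nm.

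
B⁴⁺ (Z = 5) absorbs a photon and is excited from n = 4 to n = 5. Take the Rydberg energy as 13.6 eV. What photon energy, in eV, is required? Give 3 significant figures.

7.65 eV

The Bohr energies scale as Z², so for Z = 5: E_n = −340.0/n² eV.
E_5 = −340.0/25 = −13.60 eV and E_4 = −340.0/16 = −21.25 eV.
The photon energy is |E_5 − E_4| = 7.65 eV.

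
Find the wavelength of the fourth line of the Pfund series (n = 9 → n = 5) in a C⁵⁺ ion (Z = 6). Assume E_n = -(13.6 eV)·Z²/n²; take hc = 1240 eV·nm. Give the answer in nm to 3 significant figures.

91.6 nm

The Pfund series terminates on n_f = 5; the fourth line has n_i = 5+4 = 9.
ΔE = 489.6 × (1/5² − 1/9²) = 13.54 eV.
λ = 1240 / 13.54 = 91.6 nm.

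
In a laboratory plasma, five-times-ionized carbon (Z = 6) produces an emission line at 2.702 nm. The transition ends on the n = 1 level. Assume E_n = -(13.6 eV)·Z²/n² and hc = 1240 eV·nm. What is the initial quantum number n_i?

n_i = 4

The photon energy is ΔE = hc/λ = 1240 / 2.702 = 458.9 eV.
With Z = 6, ΔE = 489.6 × (1/n_f² − 1/n_i²), so 1/n_f² − 1/n_i² = 0.9373.
With n_f = 1: 1/n_i² = 1/1 − 0.9373 = 0.06266, so n_i ≈ 3.99.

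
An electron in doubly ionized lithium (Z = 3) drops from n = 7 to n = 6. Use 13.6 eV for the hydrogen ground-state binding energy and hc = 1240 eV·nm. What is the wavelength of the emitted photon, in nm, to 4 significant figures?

1375 nm

For Z = 3 the level energies scale as Z², so the effective Rydberg energy is 13.6 × 9 = 122.4 eV.
ΔE = 122.4 × (1/6² − 1/7²) = 122.4 × 0.007370 = 0.9020 eV.
λ = hc/ΔE = 1240 / 0.9020 = 1375 nm.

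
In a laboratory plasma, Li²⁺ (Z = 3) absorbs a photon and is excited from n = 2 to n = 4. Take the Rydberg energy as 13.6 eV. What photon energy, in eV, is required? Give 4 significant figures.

The Bohr energies scale as Z², so for Z = 3: E_n = −122.4/n² eV.
E_4 = −122.4/16 = −7.650 eV and E_2 = −122.4/4 = −30.60 eV.
The photon energy is |E_4 − E_2| = 22.95 eV.

22.95 eV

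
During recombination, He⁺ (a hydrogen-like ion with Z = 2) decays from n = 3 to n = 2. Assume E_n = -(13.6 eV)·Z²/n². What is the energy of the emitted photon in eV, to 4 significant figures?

The Bohr energies scale as Z², so for Z = 2: E_n = −54.40/n² eV.
E_3 = −54.40/9 = −6.044 eV and E_2 = −54.40/4 = −13.60 eV.
The photon energy is |E_3 − E_2| = 7.556 eV.

7.556 eV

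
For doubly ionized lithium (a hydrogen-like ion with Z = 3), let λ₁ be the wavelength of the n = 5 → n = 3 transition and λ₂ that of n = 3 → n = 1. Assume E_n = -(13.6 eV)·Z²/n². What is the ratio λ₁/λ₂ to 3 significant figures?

λ ∝ 1/ΔE ∝ 1/(1/n_f² − 1/n_i²), and the Z² and hc factors cancel in the ratio.
λ₁/λ₂ = (1/1² − 1/3²)/(1/3² − 1/5²) = 0.8889/0.07111 = 12.5.

12.5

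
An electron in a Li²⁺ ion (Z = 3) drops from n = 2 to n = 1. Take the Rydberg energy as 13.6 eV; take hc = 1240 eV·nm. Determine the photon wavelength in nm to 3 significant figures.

13.5 nm

For Z = 3 the level energies scale as Z², so the effective Rydberg energy is 13.6 × 9 = 122.4 eV.
ΔE = 122.4 × (1/1² − 1/2²) = 122.4 × 0.7500 = 91.80 eV.
λ = hc/ΔE = 1240 / 91.80 = 13.5 nm.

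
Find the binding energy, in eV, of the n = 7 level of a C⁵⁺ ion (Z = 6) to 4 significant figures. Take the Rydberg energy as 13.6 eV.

9.992 eV

E_n = −13.6 Z²/n² = −489.6/n² eV for Z = 6.
E_7 = −489.6/49 = −9.992 eV, so ionization (to E = 0) requires 9.992 eV.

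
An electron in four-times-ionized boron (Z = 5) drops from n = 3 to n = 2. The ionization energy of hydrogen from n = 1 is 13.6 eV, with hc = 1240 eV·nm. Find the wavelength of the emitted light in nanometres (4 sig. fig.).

For Z = 5 the level energies scale as Z², so the effective Rydberg energy is 13.6 × 25 = 340.0 eV.
ΔE = 340.0 × (1/2² − 1/3²) = 340.0 × 0.1389 = 47.22 eV.
λ = hc/ΔE = 1240 / 47.22 = 26.26 nm.

26.26 nm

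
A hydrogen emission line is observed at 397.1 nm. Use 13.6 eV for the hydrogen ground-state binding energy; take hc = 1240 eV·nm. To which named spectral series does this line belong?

Balmer

ΔE = 1240/397.1 = 3.123 eV.
This matches 13.6 × (1/2² − 1/7²), so n_f = 2: the Balmer series.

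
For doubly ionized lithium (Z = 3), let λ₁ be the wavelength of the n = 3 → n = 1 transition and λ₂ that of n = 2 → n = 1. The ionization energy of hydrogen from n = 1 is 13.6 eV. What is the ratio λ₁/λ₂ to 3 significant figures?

λ ∝ 1/ΔE ∝ 1/(1/n_f² − 1/n_i²), and the Z² and hc factors cancel in the ratio.
λ₁/λ₂ = (1/1² − 1/2²)/(1/1² − 1/3²) = 0.7500/0.8889 = 0.844.

0.844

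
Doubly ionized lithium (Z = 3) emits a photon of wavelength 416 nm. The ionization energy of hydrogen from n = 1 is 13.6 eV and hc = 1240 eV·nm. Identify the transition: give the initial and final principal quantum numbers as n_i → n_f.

n_i = 8, n_f = 5

The photon energy is ΔE = hc/λ = 1240 / 416 = 2.981 eV.
With Z = 3, ΔE = 122.4 × (1/n_f² − 1/n_i²), so 1/n_f² − 1/n_i² = 0.02435.
Trying n_f = 5 gives 1/n_i² = 0.01565, i.e. n_i ≈ 8; this pair matches.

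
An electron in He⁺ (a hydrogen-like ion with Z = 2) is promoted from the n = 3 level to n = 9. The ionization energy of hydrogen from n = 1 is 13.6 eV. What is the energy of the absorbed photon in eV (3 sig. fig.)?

5.37 eV

The Bohr energies scale as Z², so for Z = 2: E_n = −54.40/n² eV.
E_9 = −54.40/81 = −0.6716 eV and E_3 = −54.40/9 = −6.044 eV.
The photon energy is |E_9 − E_3| = 5.37 eV.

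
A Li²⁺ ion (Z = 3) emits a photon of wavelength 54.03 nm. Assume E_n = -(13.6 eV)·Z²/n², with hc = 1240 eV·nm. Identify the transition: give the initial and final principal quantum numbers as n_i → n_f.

The photon energy is ΔE = hc/λ = 1240 / 54.03 = 22.95 eV.
With Z = 3, ΔE = 122.4 × (1/n_f² − 1/n_i²), so 1/n_f² − 1/n_i² = 0.1875.
Trying n_f = 2 gives 1/n_i² = 0.06250, i.e. n_i ≈ 4; this pair matches.

n_i = 4, n_f = 2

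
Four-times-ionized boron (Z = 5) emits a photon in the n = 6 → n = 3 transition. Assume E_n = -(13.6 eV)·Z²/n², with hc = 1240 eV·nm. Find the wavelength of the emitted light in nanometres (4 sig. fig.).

For Z = 5 the level energies scale as Z², so the effective Rydberg energy is 13.6 × 25 = 340.0 eV.
ΔE = 340.0 × (1/3² − 1/6²) = 340.0 × 0.08333 = 28.33 eV.
λ = hc/ΔE = 1240 / 28.33 = 43.76 nm.

43.76 nm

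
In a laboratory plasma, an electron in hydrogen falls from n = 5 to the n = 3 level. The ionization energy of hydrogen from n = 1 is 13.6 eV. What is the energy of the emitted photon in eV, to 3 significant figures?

E_5 = −13.60/25 = −0.5440 eV and E_3 = −13.60/9 = −1.511 eV.
The photon energy is |E_5 − E_3| = 0.967 eV.

0.967 eV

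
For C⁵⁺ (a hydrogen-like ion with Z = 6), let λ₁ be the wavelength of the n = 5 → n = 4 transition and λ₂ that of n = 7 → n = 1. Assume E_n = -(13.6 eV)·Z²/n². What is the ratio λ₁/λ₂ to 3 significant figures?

λ ∝ 1/ΔE ∝ 1/(1/n_f² − 1/n_i²), and the Z² and hc factors cancel in the ratio.
λ₁/λ₂ = (1/1² − 1/7²)/(1/4² − 1/5²) = 0.9796/0.02250 = 43.5.

43.5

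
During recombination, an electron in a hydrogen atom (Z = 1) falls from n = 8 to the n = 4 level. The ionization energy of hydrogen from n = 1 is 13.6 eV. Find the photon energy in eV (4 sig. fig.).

0.6375 eV

E_8 = −13.60/64 = −0.2125 eV and E_4 = −13.60/16 = −0.8500 eV.
The photon energy is |E_8 − E_4| = 0.6375 eV.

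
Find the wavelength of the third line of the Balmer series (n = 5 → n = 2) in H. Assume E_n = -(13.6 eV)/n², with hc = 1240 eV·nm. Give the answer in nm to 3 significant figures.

434 nm

The Balmer series terminates on n_f = 2; the third line has n_i = 2+3 = 5.
ΔE = 13.60 × (1/2² − 1/5²) = 2.856 eV.
λ = 1240 / 2.856 = 434 nm.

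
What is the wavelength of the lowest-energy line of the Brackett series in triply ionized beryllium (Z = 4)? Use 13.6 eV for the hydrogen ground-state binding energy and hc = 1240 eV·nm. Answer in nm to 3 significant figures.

253 nm

The Brackett series terminates on n_f = 4; the first line has n_i = 4+1 = 5.
ΔE = 217.6 × (1/4² − 1/5²) = 4.896 eV.
λ = 1240 / 4.896 = 253 nm.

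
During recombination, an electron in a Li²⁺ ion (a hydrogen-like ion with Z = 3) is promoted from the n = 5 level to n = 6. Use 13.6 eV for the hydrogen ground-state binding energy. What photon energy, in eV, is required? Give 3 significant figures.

The Bohr energies scale as Z², so for Z = 3: E_n = −122.4/n² eV.
E_6 = −122.4/36 = −3.400 eV and E_5 = −122.4/25 = −4.896 eV.
The photon energy is |E_6 − E_5| = 1.50 eV.

1.50 eV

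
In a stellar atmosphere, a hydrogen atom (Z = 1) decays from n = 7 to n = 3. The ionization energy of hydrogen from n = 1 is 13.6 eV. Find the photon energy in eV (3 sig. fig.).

E_7 = −13.60/49 = −0.2776 eV and E_3 = −13.60/9 = −1.511 eV.
The photon energy is |E_7 − E_3| = 1.23 eV.

1.23 eV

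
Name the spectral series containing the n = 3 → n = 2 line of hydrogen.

Balmer

The series is set by the lower level: n_f = 2 is the Balmer series.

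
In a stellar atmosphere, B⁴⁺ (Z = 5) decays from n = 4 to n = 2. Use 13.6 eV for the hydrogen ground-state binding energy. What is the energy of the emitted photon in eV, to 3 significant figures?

The Bohr energies scale as Z², so for Z = 5: E_n = −340.0/n² eV.
E_4 = −340.0/16 = −21.25 eV and E_2 = −340.0/4 = −85.00 eV.
The photon energy is |E_4 − E_2| = 63.8 eV.

63.8 eV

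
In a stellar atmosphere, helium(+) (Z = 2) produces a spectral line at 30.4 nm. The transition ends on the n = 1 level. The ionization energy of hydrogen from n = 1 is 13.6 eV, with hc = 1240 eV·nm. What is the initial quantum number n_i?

The photon energy is ΔE = hc/λ = 1240 / 30.4 = 40.79 eV.
With Z = 2, ΔE = 54.40 × (1/n_f² − 1/n_i²), so 1/n_f² − 1/n_i² = 0.7498.
With n_f = 1: 1/n_i² = 1/1 − 0.7498 = 0.2502, so n_i ≈ 2.00.

n_i = 2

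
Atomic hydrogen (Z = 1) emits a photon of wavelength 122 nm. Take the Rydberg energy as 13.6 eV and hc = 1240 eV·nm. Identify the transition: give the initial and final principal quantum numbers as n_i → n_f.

The photon energy is ΔE = hc/λ = 1240 / 122 = 10.16 eV.
With Z = 1, ΔE = 13.60 × (1/n_f² − 1/n_i²), so 1/n_f² − 1/n_i² = 0.7473.
Trying n_f = 1 gives 1/n_i² = 0.2527, i.e. n_i ≈ 2; this pair matches.

n_i = 2, n_f = 1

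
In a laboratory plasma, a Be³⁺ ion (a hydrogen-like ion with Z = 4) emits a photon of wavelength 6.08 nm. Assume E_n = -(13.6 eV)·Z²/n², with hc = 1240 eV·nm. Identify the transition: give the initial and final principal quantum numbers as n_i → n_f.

The photon energy is ΔE = hc/λ = 1240 / 6.08 = 203.9 eV.
With Z = 4, ΔE = 217.6 × (1/n_f² − 1/n_i²), so 1/n_f² − 1/n_i² = 0.9373.
Trying n_f = 1 gives 1/n_i² = 0.06274, i.e. n_i ≈ 4; this pair matches.

n_i = 4, n_f = 1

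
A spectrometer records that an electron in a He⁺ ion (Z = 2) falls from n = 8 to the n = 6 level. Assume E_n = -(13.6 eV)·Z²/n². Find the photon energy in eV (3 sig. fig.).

0.661 eV

The Bohr energies scale as Z², so for Z = 2: E_n = −54.40/n² eV.
E_8 = −54.40/64 = −0.8500 eV and E_6 = −54.40/36 = −1.511 eV.
The photon energy is |E_8 − E_6| = 0.661 eV.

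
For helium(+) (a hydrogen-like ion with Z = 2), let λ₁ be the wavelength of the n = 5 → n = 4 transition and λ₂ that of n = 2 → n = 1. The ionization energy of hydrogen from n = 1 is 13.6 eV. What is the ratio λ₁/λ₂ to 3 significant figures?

λ ∝ 1/ΔE ∝ 1/(1/n_f² − 1/n_i²), and the Z² and hc factors cancel in the ratio.
λ₁/λ₂ = (1/1² − 1/2²)/(1/4² − 1/5²) = 0.7500/0.02250 = 33.3.

33.3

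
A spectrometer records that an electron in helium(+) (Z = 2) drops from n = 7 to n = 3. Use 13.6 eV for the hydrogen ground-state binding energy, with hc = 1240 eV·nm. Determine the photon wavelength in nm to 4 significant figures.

For Z = 2 the level energies scale as Z², so the effective Rydberg energy is 13.6 × 4 = 54.40 eV.
ΔE = 54.40 × (1/3² − 1/7²) = 54.40 × 0.09070 = 4.934 eV.
λ = hc/ΔE = 1240 / 4.934 = 251.3 nm.

251.3 nm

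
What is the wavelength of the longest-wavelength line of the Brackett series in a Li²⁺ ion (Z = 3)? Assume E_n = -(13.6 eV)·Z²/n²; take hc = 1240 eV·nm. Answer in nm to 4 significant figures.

The Brackett series terminates on n_f = 4; the first line has n_i = 4+1 = 5.
ΔE = 122.4 × (1/4² − 1/5²) = 2.754 eV.
λ = 1240 / 2.754 = 450.3 nm.

450.3 nm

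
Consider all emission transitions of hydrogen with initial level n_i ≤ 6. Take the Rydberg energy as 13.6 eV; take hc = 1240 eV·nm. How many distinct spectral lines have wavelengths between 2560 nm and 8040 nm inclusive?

Enumerate all n_i → n_f pairs with 1 ≤ n_f < n_i ≤ 6 and compute λ = 1240 / [13.6·1·(1/n_f² − 1/n_i²)].
Lines falling in [2560, 8040] nm: 6→4 (2626 nm), 5→4 (4052 nm), 6→5 (7460 nm).

3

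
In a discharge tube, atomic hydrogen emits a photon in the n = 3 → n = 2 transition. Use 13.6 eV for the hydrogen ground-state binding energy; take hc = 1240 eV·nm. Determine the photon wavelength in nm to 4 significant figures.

656.5 nm

ΔE = 13.60 × (1/2² − 1/3²) = 13.60 × 0.1389 = 1.889 eV.
λ = hc/ΔE = 1240 / 1.889 = 656.5 nm.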